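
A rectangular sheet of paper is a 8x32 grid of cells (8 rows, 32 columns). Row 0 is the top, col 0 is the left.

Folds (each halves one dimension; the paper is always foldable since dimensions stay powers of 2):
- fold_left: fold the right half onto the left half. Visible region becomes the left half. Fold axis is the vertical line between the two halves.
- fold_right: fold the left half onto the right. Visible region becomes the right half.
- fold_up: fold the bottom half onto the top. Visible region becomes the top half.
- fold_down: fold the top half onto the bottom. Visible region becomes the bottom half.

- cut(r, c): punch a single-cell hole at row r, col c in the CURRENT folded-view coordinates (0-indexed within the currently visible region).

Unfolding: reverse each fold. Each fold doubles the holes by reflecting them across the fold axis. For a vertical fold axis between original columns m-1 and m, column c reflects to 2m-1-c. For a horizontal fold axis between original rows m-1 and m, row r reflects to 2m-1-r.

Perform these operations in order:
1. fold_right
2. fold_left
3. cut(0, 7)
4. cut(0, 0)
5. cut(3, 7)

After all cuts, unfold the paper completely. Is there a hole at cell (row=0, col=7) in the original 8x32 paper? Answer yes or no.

Answer: yes

Derivation:
Op 1 fold_right: fold axis v@16; visible region now rows[0,8) x cols[16,32) = 8x16
Op 2 fold_left: fold axis v@24; visible region now rows[0,8) x cols[16,24) = 8x8
Op 3 cut(0, 7): punch at orig (0,23); cuts so far [(0, 23)]; region rows[0,8) x cols[16,24) = 8x8
Op 4 cut(0, 0): punch at orig (0,16); cuts so far [(0, 16), (0, 23)]; region rows[0,8) x cols[16,24) = 8x8
Op 5 cut(3, 7): punch at orig (3,23); cuts so far [(0, 16), (0, 23), (3, 23)]; region rows[0,8) x cols[16,24) = 8x8
Unfold 1 (reflect across v@24): 6 holes -> [(0, 16), (0, 23), (0, 24), (0, 31), (3, 23), (3, 24)]
Unfold 2 (reflect across v@16): 12 holes -> [(0, 0), (0, 7), (0, 8), (0, 15), (0, 16), (0, 23), (0, 24), (0, 31), (3, 7), (3, 8), (3, 23), (3, 24)]
Holes: [(0, 0), (0, 7), (0, 8), (0, 15), (0, 16), (0, 23), (0, 24), (0, 31), (3, 7), (3, 8), (3, 23), (3, 24)]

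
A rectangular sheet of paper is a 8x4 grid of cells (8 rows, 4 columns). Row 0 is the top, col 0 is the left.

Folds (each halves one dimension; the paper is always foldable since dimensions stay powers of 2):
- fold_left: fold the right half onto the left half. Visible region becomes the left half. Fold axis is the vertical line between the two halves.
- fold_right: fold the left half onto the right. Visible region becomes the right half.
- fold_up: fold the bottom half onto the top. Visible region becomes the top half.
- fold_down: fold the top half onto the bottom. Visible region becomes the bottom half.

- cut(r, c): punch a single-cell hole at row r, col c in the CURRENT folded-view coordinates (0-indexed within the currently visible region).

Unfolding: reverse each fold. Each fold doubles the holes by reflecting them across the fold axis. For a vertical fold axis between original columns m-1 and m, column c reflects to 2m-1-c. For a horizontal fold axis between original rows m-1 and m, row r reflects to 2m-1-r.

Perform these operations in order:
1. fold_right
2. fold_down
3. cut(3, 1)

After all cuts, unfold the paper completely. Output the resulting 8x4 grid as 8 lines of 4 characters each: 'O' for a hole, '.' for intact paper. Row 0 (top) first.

Op 1 fold_right: fold axis v@2; visible region now rows[0,8) x cols[2,4) = 8x2
Op 2 fold_down: fold axis h@4; visible region now rows[4,8) x cols[2,4) = 4x2
Op 3 cut(3, 1): punch at orig (7,3); cuts so far [(7, 3)]; region rows[4,8) x cols[2,4) = 4x2
Unfold 1 (reflect across h@4): 2 holes -> [(0, 3), (7, 3)]
Unfold 2 (reflect across v@2): 4 holes -> [(0, 0), (0, 3), (7, 0), (7, 3)]

Answer: O..O
....
....
....
....
....
....
O..O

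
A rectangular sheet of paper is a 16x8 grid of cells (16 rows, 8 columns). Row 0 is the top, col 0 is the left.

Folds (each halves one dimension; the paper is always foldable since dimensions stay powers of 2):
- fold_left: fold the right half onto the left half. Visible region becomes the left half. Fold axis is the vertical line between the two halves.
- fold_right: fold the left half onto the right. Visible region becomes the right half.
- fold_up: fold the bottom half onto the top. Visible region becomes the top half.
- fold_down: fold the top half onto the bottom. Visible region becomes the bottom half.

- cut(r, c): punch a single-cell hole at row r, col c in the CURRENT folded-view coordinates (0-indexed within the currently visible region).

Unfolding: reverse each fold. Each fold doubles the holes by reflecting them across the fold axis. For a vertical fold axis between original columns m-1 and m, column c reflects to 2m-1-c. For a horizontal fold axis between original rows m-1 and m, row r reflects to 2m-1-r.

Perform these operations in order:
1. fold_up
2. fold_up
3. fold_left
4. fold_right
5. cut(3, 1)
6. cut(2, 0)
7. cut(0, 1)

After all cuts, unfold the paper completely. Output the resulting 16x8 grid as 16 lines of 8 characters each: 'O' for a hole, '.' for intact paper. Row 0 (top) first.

Op 1 fold_up: fold axis h@8; visible region now rows[0,8) x cols[0,8) = 8x8
Op 2 fold_up: fold axis h@4; visible region now rows[0,4) x cols[0,8) = 4x8
Op 3 fold_left: fold axis v@4; visible region now rows[0,4) x cols[0,4) = 4x4
Op 4 fold_right: fold axis v@2; visible region now rows[0,4) x cols[2,4) = 4x2
Op 5 cut(3, 1): punch at orig (3,3); cuts so far [(3, 3)]; region rows[0,4) x cols[2,4) = 4x2
Op 6 cut(2, 0): punch at orig (2,2); cuts so far [(2, 2), (3, 3)]; region rows[0,4) x cols[2,4) = 4x2
Op 7 cut(0, 1): punch at orig (0,3); cuts so far [(0, 3), (2, 2), (3, 3)]; region rows[0,4) x cols[2,4) = 4x2
Unfold 1 (reflect across v@2): 6 holes -> [(0, 0), (0, 3), (2, 1), (2, 2), (3, 0), (3, 3)]
Unfold 2 (reflect across v@4): 12 holes -> [(0, 0), (0, 3), (0, 4), (0, 7), (2, 1), (2, 2), (2, 5), (2, 6), (3, 0), (3, 3), (3, 4), (3, 7)]
Unfold 3 (reflect across h@4): 24 holes -> [(0, 0), (0, 3), (0, 4), (0, 7), (2, 1), (2, 2), (2, 5), (2, 6), (3, 0), (3, 3), (3, 4), (3, 7), (4, 0), (4, 3), (4, 4), (4, 7), (5, 1), (5, 2), (5, 5), (5, 6), (7, 0), (7, 3), (7, 4), (7, 7)]
Unfold 4 (reflect across h@8): 48 holes -> [(0, 0), (0, 3), (0, 4), (0, 7), (2, 1), (2, 2), (2, 5), (2, 6), (3, 0), (3, 3), (3, 4), (3, 7), (4, 0), (4, 3), (4, 4), (4, 7), (5, 1), (5, 2), (5, 5), (5, 6), (7, 0), (7, 3), (7, 4), (7, 7), (8, 0), (8, 3), (8, 4), (8, 7), (10, 1), (10, 2), (10, 5), (10, 6), (11, 0), (11, 3), (11, 4), (11, 7), (12, 0), (12, 3), (12, 4), (12, 7), (13, 1), (13, 2), (13, 5), (13, 6), (15, 0), (15, 3), (15, 4), (15, 7)]

Answer: O..OO..O
........
.OO..OO.
O..OO..O
O..OO..O
.OO..OO.
........
O..OO..O
O..OO..O
........
.OO..OO.
O..OO..O
O..OO..O
.OO..OO.
........
O..OO..O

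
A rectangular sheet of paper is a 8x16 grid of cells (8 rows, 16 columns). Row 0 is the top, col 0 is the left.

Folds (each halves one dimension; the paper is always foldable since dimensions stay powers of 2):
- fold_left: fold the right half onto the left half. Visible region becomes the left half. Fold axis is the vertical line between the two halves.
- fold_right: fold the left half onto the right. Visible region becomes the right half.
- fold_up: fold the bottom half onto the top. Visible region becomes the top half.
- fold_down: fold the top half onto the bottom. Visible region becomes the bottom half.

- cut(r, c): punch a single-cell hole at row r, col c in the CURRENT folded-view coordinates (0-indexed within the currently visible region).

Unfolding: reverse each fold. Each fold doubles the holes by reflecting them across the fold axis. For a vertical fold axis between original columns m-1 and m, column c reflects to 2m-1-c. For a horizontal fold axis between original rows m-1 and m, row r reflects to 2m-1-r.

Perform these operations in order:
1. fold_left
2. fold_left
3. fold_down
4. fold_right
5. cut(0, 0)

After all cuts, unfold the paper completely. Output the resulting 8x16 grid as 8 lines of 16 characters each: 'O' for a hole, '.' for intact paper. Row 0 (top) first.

Op 1 fold_left: fold axis v@8; visible region now rows[0,8) x cols[0,8) = 8x8
Op 2 fold_left: fold axis v@4; visible region now rows[0,8) x cols[0,4) = 8x4
Op 3 fold_down: fold axis h@4; visible region now rows[4,8) x cols[0,4) = 4x4
Op 4 fold_right: fold axis v@2; visible region now rows[4,8) x cols[2,4) = 4x2
Op 5 cut(0, 0): punch at orig (4,2); cuts so far [(4, 2)]; region rows[4,8) x cols[2,4) = 4x2
Unfold 1 (reflect across v@2): 2 holes -> [(4, 1), (4, 2)]
Unfold 2 (reflect across h@4): 4 holes -> [(3, 1), (3, 2), (4, 1), (4, 2)]
Unfold 3 (reflect across v@4): 8 holes -> [(3, 1), (3, 2), (3, 5), (3, 6), (4, 1), (4, 2), (4, 5), (4, 6)]
Unfold 4 (reflect across v@8): 16 holes -> [(3, 1), (3, 2), (3, 5), (3, 6), (3, 9), (3, 10), (3, 13), (3, 14), (4, 1), (4, 2), (4, 5), (4, 6), (4, 9), (4, 10), (4, 13), (4, 14)]

Answer: ................
................
................
.OO..OO..OO..OO.
.OO..OO..OO..OO.
................
................
................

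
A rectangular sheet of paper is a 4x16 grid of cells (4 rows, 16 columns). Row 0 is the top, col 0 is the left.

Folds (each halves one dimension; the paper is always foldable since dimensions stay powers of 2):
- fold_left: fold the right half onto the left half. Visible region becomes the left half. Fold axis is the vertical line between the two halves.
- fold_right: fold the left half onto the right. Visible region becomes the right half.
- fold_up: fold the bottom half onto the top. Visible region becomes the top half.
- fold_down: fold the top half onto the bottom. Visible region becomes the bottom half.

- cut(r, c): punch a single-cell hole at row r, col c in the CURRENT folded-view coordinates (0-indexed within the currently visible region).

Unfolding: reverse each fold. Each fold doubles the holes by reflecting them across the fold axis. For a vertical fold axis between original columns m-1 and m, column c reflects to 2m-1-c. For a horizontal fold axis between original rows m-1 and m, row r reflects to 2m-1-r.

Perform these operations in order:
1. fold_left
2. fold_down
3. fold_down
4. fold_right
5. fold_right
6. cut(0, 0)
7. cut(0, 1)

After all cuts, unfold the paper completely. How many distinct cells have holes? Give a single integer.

Answer: 64

Derivation:
Op 1 fold_left: fold axis v@8; visible region now rows[0,4) x cols[0,8) = 4x8
Op 2 fold_down: fold axis h@2; visible region now rows[2,4) x cols[0,8) = 2x8
Op 3 fold_down: fold axis h@3; visible region now rows[3,4) x cols[0,8) = 1x8
Op 4 fold_right: fold axis v@4; visible region now rows[3,4) x cols[4,8) = 1x4
Op 5 fold_right: fold axis v@6; visible region now rows[3,4) x cols[6,8) = 1x2
Op 6 cut(0, 0): punch at orig (3,6); cuts so far [(3, 6)]; region rows[3,4) x cols[6,8) = 1x2
Op 7 cut(0, 1): punch at orig (3,7); cuts so far [(3, 6), (3, 7)]; region rows[3,4) x cols[6,8) = 1x2
Unfold 1 (reflect across v@6): 4 holes -> [(3, 4), (3, 5), (3, 6), (3, 7)]
Unfold 2 (reflect across v@4): 8 holes -> [(3, 0), (3, 1), (3, 2), (3, 3), (3, 4), (3, 5), (3, 6), (3, 7)]
Unfold 3 (reflect across h@3): 16 holes -> [(2, 0), (2, 1), (2, 2), (2, 3), (2, 4), (2, 5), (2, 6), (2, 7), (3, 0), (3, 1), (3, 2), (3, 3), (3, 4), (3, 5), (3, 6), (3, 7)]
Unfold 4 (reflect across h@2): 32 holes -> [(0, 0), (0, 1), (0, 2), (0, 3), (0, 4), (0, 5), (0, 6), (0, 7), (1, 0), (1, 1), (1, 2), (1, 3), (1, 4), (1, 5), (1, 6), (1, 7), (2, 0), (2, 1), (2, 2), (2, 3), (2, 4), (2, 5), (2, 6), (2, 7), (3, 0), (3, 1), (3, 2), (3, 3), (3, 4), (3, 5), (3, 6), (3, 7)]
Unfold 5 (reflect across v@8): 64 holes -> [(0, 0), (0, 1), (0, 2), (0, 3), (0, 4), (0, 5), (0, 6), (0, 7), (0, 8), (0, 9), (0, 10), (0, 11), (0, 12), (0, 13), (0, 14), (0, 15), (1, 0), (1, 1), (1, 2), (1, 3), (1, 4), (1, 5), (1, 6), (1, 7), (1, 8), (1, 9), (1, 10), (1, 11), (1, 12), (1, 13), (1, 14), (1, 15), (2, 0), (2, 1), (2, 2), (2, 3), (2, 4), (2, 5), (2, 6), (2, 7), (2, 8), (2, 9), (2, 10), (2, 11), (2, 12), (2, 13), (2, 14), (2, 15), (3, 0), (3, 1), (3, 2), (3, 3), (3, 4), (3, 5), (3, 6), (3, 7), (3, 8), (3, 9), (3, 10), (3, 11), (3, 12), (3, 13), (3, 14), (3, 15)]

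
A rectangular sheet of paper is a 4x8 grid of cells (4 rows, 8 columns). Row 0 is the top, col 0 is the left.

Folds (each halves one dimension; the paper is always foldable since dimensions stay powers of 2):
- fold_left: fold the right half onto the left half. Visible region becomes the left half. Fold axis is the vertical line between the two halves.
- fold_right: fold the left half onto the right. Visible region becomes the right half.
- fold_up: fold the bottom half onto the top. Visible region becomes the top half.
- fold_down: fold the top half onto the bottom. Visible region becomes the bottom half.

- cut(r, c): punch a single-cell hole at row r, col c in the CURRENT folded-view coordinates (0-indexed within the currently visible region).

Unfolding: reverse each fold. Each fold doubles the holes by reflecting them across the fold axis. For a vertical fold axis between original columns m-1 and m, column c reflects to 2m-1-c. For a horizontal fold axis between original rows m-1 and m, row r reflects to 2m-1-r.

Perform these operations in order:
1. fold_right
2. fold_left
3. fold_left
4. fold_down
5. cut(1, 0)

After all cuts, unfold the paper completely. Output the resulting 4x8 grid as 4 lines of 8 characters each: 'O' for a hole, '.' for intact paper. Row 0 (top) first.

Answer: OOOOOOOO
........
........
OOOOOOOO

Derivation:
Op 1 fold_right: fold axis v@4; visible region now rows[0,4) x cols[4,8) = 4x4
Op 2 fold_left: fold axis v@6; visible region now rows[0,4) x cols[4,6) = 4x2
Op 3 fold_left: fold axis v@5; visible region now rows[0,4) x cols[4,5) = 4x1
Op 4 fold_down: fold axis h@2; visible region now rows[2,4) x cols[4,5) = 2x1
Op 5 cut(1, 0): punch at orig (3,4); cuts so far [(3, 4)]; region rows[2,4) x cols[4,5) = 2x1
Unfold 1 (reflect across h@2): 2 holes -> [(0, 4), (3, 4)]
Unfold 2 (reflect across v@5): 4 holes -> [(0, 4), (0, 5), (3, 4), (3, 5)]
Unfold 3 (reflect across v@6): 8 holes -> [(0, 4), (0, 5), (0, 6), (0, 7), (3, 4), (3, 5), (3, 6), (3, 7)]
Unfold 4 (reflect across v@4): 16 holes -> [(0, 0), (0, 1), (0, 2), (0, 3), (0, 4), (0, 5), (0, 6), (0, 7), (3, 0), (3, 1), (3, 2), (3, 3), (3, 4), (3, 5), (3, 6), (3, 7)]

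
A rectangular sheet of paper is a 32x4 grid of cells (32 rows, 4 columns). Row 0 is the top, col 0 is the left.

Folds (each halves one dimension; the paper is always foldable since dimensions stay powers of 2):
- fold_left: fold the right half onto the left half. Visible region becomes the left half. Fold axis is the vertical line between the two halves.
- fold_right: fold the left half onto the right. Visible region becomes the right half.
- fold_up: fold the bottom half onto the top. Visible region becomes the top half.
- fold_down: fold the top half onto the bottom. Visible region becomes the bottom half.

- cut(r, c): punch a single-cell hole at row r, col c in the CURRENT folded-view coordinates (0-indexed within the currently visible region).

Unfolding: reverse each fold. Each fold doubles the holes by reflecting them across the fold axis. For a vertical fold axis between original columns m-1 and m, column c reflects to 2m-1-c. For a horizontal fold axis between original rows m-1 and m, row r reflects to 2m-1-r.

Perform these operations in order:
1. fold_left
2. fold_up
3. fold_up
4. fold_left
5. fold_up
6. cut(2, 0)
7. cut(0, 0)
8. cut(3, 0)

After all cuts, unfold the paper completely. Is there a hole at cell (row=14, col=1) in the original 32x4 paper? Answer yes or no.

Op 1 fold_left: fold axis v@2; visible region now rows[0,32) x cols[0,2) = 32x2
Op 2 fold_up: fold axis h@16; visible region now rows[0,16) x cols[0,2) = 16x2
Op 3 fold_up: fold axis h@8; visible region now rows[0,8) x cols[0,2) = 8x2
Op 4 fold_left: fold axis v@1; visible region now rows[0,8) x cols[0,1) = 8x1
Op 5 fold_up: fold axis h@4; visible region now rows[0,4) x cols[0,1) = 4x1
Op 6 cut(2, 0): punch at orig (2,0); cuts so far [(2, 0)]; region rows[0,4) x cols[0,1) = 4x1
Op 7 cut(0, 0): punch at orig (0,0); cuts so far [(0, 0), (2, 0)]; region rows[0,4) x cols[0,1) = 4x1
Op 8 cut(3, 0): punch at orig (3,0); cuts so far [(0, 0), (2, 0), (3, 0)]; region rows[0,4) x cols[0,1) = 4x1
Unfold 1 (reflect across h@4): 6 holes -> [(0, 0), (2, 0), (3, 0), (4, 0), (5, 0), (7, 0)]
Unfold 2 (reflect across v@1): 12 holes -> [(0, 0), (0, 1), (2, 0), (2, 1), (3, 0), (3, 1), (4, 0), (4, 1), (5, 0), (5, 1), (7, 0), (7, 1)]
Unfold 3 (reflect across h@8): 24 holes -> [(0, 0), (0, 1), (2, 0), (2, 1), (3, 0), (3, 1), (4, 0), (4, 1), (5, 0), (5, 1), (7, 0), (7, 1), (8, 0), (8, 1), (10, 0), (10, 1), (11, 0), (11, 1), (12, 0), (12, 1), (13, 0), (13, 1), (15, 0), (15, 1)]
Unfold 4 (reflect across h@16): 48 holes -> [(0, 0), (0, 1), (2, 0), (2, 1), (3, 0), (3, 1), (4, 0), (4, 1), (5, 0), (5, 1), (7, 0), (7, 1), (8, 0), (8, 1), (10, 0), (10, 1), (11, 0), (11, 1), (12, 0), (12, 1), (13, 0), (13, 1), (15, 0), (15, 1), (16, 0), (16, 1), (18, 0), (18, 1), (19, 0), (19, 1), (20, 0), (20, 1), (21, 0), (21, 1), (23, 0), (23, 1), (24, 0), (24, 1), (26, 0), (26, 1), (27, 0), (27, 1), (28, 0), (28, 1), (29, 0), (29, 1), (31, 0), (31, 1)]
Unfold 5 (reflect across v@2): 96 holes -> [(0, 0), (0, 1), (0, 2), (0, 3), (2, 0), (2, 1), (2, 2), (2, 3), (3, 0), (3, 1), (3, 2), (3, 3), (4, 0), (4, 1), (4, 2), (4, 3), (5, 0), (5, 1), (5, 2), (5, 3), (7, 0), (7, 1), (7, 2), (7, 3), (8, 0), (8, 1), (8, 2), (8, 3), (10, 0), (10, 1), (10, 2), (10, 3), (11, 0), (11, 1), (11, 2), (11, 3), (12, 0), (12, 1), (12, 2), (12, 3), (13, 0), (13, 1), (13, 2), (13, 3), (15, 0), (15, 1), (15, 2), (15, 3), (16, 0), (16, 1), (16, 2), (16, 3), (18, 0), (18, 1), (18, 2), (18, 3), (19, 0), (19, 1), (19, 2), (19, 3), (20, 0), (20, 1), (20, 2), (20, 3), (21, 0), (21, 1), (21, 2), (21, 3), (23, 0), (23, 1), (23, 2), (23, 3), (24, 0), (24, 1), (24, 2), (24, 3), (26, 0), (26, 1), (26, 2), (26, 3), (27, 0), (27, 1), (27, 2), (27, 3), (28, 0), (28, 1), (28, 2), (28, 3), (29, 0), (29, 1), (29, 2), (29, 3), (31, 0), (31, 1), (31, 2), (31, 3)]
Holes: [(0, 0), (0, 1), (0, 2), (0, 3), (2, 0), (2, 1), (2, 2), (2, 3), (3, 0), (3, 1), (3, 2), (3, 3), (4, 0), (4, 1), (4, 2), (4, 3), (5, 0), (5, 1), (5, 2), (5, 3), (7, 0), (7, 1), (7, 2), (7, 3), (8, 0), (8, 1), (8, 2), (8, 3), (10, 0), (10, 1), (10, 2), (10, 3), (11, 0), (11, 1), (11, 2), (11, 3), (12, 0), (12, 1), (12, 2), (12, 3), (13, 0), (13, 1), (13, 2), (13, 3), (15, 0), (15, 1), (15, 2), (15, 3), (16, 0), (16, 1), (16, 2), (16, 3), (18, 0), (18, 1), (18, 2), (18, 3), (19, 0), (19, 1), (19, 2), (19, 3), (20, 0), (20, 1), (20, 2), (20, 3), (21, 0), (21, 1), (21, 2), (21, 3), (23, 0), (23, 1), (23, 2), (23, 3), (24, 0), (24, 1), (24, 2), (24, 3), (26, 0), (26, 1), (26, 2), (26, 3), (27, 0), (27, 1), (27, 2), (27, 3), (28, 0), (28, 1), (28, 2), (28, 3), (29, 0), (29, 1), (29, 2), (29, 3), (31, 0), (31, 1), (31, 2), (31, 3)]

Answer: no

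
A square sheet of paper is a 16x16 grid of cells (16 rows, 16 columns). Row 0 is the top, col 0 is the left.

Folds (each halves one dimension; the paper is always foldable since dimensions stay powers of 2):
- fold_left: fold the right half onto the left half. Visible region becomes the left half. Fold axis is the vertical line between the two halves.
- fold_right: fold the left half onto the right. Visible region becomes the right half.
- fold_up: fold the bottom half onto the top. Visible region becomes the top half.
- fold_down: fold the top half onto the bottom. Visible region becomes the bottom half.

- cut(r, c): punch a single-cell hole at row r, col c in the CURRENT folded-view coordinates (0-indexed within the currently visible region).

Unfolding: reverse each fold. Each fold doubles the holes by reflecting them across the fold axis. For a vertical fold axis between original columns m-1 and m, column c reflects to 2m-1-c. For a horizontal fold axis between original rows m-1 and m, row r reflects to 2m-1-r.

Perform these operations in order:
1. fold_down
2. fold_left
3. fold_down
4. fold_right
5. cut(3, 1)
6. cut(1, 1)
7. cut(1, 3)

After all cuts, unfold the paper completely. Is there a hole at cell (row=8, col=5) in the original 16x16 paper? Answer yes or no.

Op 1 fold_down: fold axis h@8; visible region now rows[8,16) x cols[0,16) = 8x16
Op 2 fold_left: fold axis v@8; visible region now rows[8,16) x cols[0,8) = 8x8
Op 3 fold_down: fold axis h@12; visible region now rows[12,16) x cols[0,8) = 4x8
Op 4 fold_right: fold axis v@4; visible region now rows[12,16) x cols[4,8) = 4x4
Op 5 cut(3, 1): punch at orig (15,5); cuts so far [(15, 5)]; region rows[12,16) x cols[4,8) = 4x4
Op 6 cut(1, 1): punch at orig (13,5); cuts so far [(13, 5), (15, 5)]; region rows[12,16) x cols[4,8) = 4x4
Op 7 cut(1, 3): punch at orig (13,7); cuts so far [(13, 5), (13, 7), (15, 5)]; region rows[12,16) x cols[4,8) = 4x4
Unfold 1 (reflect across v@4): 6 holes -> [(13, 0), (13, 2), (13, 5), (13, 7), (15, 2), (15, 5)]
Unfold 2 (reflect across h@12): 12 holes -> [(8, 2), (8, 5), (10, 0), (10, 2), (10, 5), (10, 7), (13, 0), (13, 2), (13, 5), (13, 7), (15, 2), (15, 5)]
Unfold 3 (reflect across v@8): 24 holes -> [(8, 2), (8, 5), (8, 10), (8, 13), (10, 0), (10, 2), (10, 5), (10, 7), (10, 8), (10, 10), (10, 13), (10, 15), (13, 0), (13, 2), (13, 5), (13, 7), (13, 8), (13, 10), (13, 13), (13, 15), (15, 2), (15, 5), (15, 10), (15, 13)]
Unfold 4 (reflect across h@8): 48 holes -> [(0, 2), (0, 5), (0, 10), (0, 13), (2, 0), (2, 2), (2, 5), (2, 7), (2, 8), (2, 10), (2, 13), (2, 15), (5, 0), (5, 2), (5, 5), (5, 7), (5, 8), (5, 10), (5, 13), (5, 15), (7, 2), (7, 5), (7, 10), (7, 13), (8, 2), (8, 5), (8, 10), (8, 13), (10, 0), (10, 2), (10, 5), (10, 7), (10, 8), (10, 10), (10, 13), (10, 15), (13, 0), (13, 2), (13, 5), (13, 7), (13, 8), (13, 10), (13, 13), (13, 15), (15, 2), (15, 5), (15, 10), (15, 13)]
Holes: [(0, 2), (0, 5), (0, 10), (0, 13), (2, 0), (2, 2), (2, 5), (2, 7), (2, 8), (2, 10), (2, 13), (2, 15), (5, 0), (5, 2), (5, 5), (5, 7), (5, 8), (5, 10), (5, 13), (5, 15), (7, 2), (7, 5), (7, 10), (7, 13), (8, 2), (8, 5), (8, 10), (8, 13), (10, 0), (10, 2), (10, 5), (10, 7), (10, 8), (10, 10), (10, 13), (10, 15), (13, 0), (13, 2), (13, 5), (13, 7), (13, 8), (13, 10), (13, 13), (13, 15), (15, 2), (15, 5), (15, 10), (15, 13)]

Answer: yes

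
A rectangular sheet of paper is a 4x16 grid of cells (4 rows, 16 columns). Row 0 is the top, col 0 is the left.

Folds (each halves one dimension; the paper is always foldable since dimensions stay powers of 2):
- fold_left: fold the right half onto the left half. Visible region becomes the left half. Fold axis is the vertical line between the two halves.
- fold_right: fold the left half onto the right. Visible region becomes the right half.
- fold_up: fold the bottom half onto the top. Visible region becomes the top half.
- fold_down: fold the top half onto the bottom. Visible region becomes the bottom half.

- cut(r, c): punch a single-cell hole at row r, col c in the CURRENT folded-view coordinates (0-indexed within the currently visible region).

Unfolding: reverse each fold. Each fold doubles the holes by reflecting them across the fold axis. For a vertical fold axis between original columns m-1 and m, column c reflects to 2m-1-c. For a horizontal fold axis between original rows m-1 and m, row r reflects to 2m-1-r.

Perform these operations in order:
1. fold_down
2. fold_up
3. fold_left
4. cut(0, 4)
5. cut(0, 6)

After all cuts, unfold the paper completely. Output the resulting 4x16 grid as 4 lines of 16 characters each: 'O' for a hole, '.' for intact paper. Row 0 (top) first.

Answer: ....O.O..O.O....
....O.O..O.O....
....O.O..O.O....
....O.O..O.O....

Derivation:
Op 1 fold_down: fold axis h@2; visible region now rows[2,4) x cols[0,16) = 2x16
Op 2 fold_up: fold axis h@3; visible region now rows[2,3) x cols[0,16) = 1x16
Op 3 fold_left: fold axis v@8; visible region now rows[2,3) x cols[0,8) = 1x8
Op 4 cut(0, 4): punch at orig (2,4); cuts so far [(2, 4)]; region rows[2,3) x cols[0,8) = 1x8
Op 5 cut(0, 6): punch at orig (2,6); cuts so far [(2, 4), (2, 6)]; region rows[2,3) x cols[0,8) = 1x8
Unfold 1 (reflect across v@8): 4 holes -> [(2, 4), (2, 6), (2, 9), (2, 11)]
Unfold 2 (reflect across h@3): 8 holes -> [(2, 4), (2, 6), (2, 9), (2, 11), (3, 4), (3, 6), (3, 9), (3, 11)]
Unfold 3 (reflect across h@2): 16 holes -> [(0, 4), (0, 6), (0, 9), (0, 11), (1, 4), (1, 6), (1, 9), (1, 11), (2, 4), (2, 6), (2, 9), (2, 11), (3, 4), (3, 6), (3, 9), (3, 11)]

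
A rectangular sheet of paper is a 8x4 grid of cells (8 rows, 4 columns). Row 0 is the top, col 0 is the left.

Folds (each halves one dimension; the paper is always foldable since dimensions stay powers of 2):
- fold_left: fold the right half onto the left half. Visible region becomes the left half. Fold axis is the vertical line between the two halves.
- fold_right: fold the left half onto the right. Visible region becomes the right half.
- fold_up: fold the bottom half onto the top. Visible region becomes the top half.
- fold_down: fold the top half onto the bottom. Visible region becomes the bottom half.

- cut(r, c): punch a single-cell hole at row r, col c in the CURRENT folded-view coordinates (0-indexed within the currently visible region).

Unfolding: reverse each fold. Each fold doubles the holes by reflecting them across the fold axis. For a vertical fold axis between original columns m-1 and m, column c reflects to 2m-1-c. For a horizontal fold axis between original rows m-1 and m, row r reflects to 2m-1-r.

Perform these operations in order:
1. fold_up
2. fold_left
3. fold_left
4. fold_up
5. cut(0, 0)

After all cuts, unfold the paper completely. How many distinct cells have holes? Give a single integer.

Answer: 16

Derivation:
Op 1 fold_up: fold axis h@4; visible region now rows[0,4) x cols[0,4) = 4x4
Op 2 fold_left: fold axis v@2; visible region now rows[0,4) x cols[0,2) = 4x2
Op 3 fold_left: fold axis v@1; visible region now rows[0,4) x cols[0,1) = 4x1
Op 4 fold_up: fold axis h@2; visible region now rows[0,2) x cols[0,1) = 2x1
Op 5 cut(0, 0): punch at orig (0,0); cuts so far [(0, 0)]; region rows[0,2) x cols[0,1) = 2x1
Unfold 1 (reflect across h@2): 2 holes -> [(0, 0), (3, 0)]
Unfold 2 (reflect across v@1): 4 holes -> [(0, 0), (0, 1), (3, 0), (3, 1)]
Unfold 3 (reflect across v@2): 8 holes -> [(0, 0), (0, 1), (0, 2), (0, 3), (3, 0), (3, 1), (3, 2), (3, 3)]
Unfold 4 (reflect across h@4): 16 holes -> [(0, 0), (0, 1), (0, 2), (0, 3), (3, 0), (3, 1), (3, 2), (3, 3), (4, 0), (4, 1), (4, 2), (4, 3), (7, 0), (7, 1), (7, 2), (7, 3)]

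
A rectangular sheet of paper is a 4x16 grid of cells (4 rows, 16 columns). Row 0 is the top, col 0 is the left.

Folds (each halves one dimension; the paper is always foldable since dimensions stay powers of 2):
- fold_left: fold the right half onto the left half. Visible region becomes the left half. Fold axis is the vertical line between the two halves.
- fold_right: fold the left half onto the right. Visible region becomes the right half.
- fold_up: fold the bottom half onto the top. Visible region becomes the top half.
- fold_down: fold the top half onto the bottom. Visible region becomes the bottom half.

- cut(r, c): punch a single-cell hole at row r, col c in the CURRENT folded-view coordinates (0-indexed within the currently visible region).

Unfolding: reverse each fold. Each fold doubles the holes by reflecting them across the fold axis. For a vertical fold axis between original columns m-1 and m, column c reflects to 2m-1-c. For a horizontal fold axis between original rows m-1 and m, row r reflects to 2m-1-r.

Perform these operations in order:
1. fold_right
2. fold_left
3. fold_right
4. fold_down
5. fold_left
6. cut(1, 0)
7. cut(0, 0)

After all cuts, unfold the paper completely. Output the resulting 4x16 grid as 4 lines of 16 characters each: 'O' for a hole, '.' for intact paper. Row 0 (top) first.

Op 1 fold_right: fold axis v@8; visible region now rows[0,4) x cols[8,16) = 4x8
Op 2 fold_left: fold axis v@12; visible region now rows[0,4) x cols[8,12) = 4x4
Op 3 fold_right: fold axis v@10; visible region now rows[0,4) x cols[10,12) = 4x2
Op 4 fold_down: fold axis h@2; visible region now rows[2,4) x cols[10,12) = 2x2
Op 5 fold_left: fold axis v@11; visible region now rows[2,4) x cols[10,11) = 2x1
Op 6 cut(1, 0): punch at orig (3,10); cuts so far [(3, 10)]; region rows[2,4) x cols[10,11) = 2x1
Op 7 cut(0, 0): punch at orig (2,10); cuts so far [(2, 10), (3, 10)]; region rows[2,4) x cols[10,11) = 2x1
Unfold 1 (reflect across v@11): 4 holes -> [(2, 10), (2, 11), (3, 10), (3, 11)]
Unfold 2 (reflect across h@2): 8 holes -> [(0, 10), (0, 11), (1, 10), (1, 11), (2, 10), (2, 11), (3, 10), (3, 11)]
Unfold 3 (reflect across v@10): 16 holes -> [(0, 8), (0, 9), (0, 10), (0, 11), (1, 8), (1, 9), (1, 10), (1, 11), (2, 8), (2, 9), (2, 10), (2, 11), (3, 8), (3, 9), (3, 10), (3, 11)]
Unfold 4 (reflect across v@12): 32 holes -> [(0, 8), (0, 9), (0, 10), (0, 11), (0, 12), (0, 13), (0, 14), (0, 15), (1, 8), (1, 9), (1, 10), (1, 11), (1, 12), (1, 13), (1, 14), (1, 15), (2, 8), (2, 9), (2, 10), (2, 11), (2, 12), (2, 13), (2, 14), (2, 15), (3, 8), (3, 9), (3, 10), (3, 11), (3, 12), (3, 13), (3, 14), (3, 15)]
Unfold 5 (reflect across v@8): 64 holes -> [(0, 0), (0, 1), (0, 2), (0, 3), (0, 4), (0, 5), (0, 6), (0, 7), (0, 8), (0, 9), (0, 10), (0, 11), (0, 12), (0, 13), (0, 14), (0, 15), (1, 0), (1, 1), (1, 2), (1, 3), (1, 4), (1, 5), (1, 6), (1, 7), (1, 8), (1, 9), (1, 10), (1, 11), (1, 12), (1, 13), (1, 14), (1, 15), (2, 0), (2, 1), (2, 2), (2, 3), (2, 4), (2, 5), (2, 6), (2, 7), (2, 8), (2, 9), (2, 10), (2, 11), (2, 12), (2, 13), (2, 14), (2, 15), (3, 0), (3, 1), (3, 2), (3, 3), (3, 4), (3, 5), (3, 6), (3, 7), (3, 8), (3, 9), (3, 10), (3, 11), (3, 12), (3, 13), (3, 14), (3, 15)]

Answer: OOOOOOOOOOOOOOOO
OOOOOOOOOOOOOOOO
OOOOOOOOOOOOOOOO
OOOOOOOOOOOOOOOO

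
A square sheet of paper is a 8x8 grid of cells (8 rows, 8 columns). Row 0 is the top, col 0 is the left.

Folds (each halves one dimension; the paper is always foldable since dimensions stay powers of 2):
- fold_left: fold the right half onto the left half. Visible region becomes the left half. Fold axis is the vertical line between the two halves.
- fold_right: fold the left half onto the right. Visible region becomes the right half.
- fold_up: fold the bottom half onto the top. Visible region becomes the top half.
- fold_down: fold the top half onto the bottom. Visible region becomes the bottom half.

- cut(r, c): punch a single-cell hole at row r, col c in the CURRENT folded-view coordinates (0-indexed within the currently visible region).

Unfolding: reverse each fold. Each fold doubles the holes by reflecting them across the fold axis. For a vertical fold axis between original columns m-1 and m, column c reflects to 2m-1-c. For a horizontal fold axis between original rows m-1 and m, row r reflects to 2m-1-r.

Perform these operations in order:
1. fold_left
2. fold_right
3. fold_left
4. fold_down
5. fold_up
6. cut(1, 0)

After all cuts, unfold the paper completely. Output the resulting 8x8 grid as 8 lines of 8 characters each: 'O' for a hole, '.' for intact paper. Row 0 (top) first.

Answer: ........
OOOOOOOO
OOOOOOOO
........
........
OOOOOOOO
OOOOOOOO
........

Derivation:
Op 1 fold_left: fold axis v@4; visible region now rows[0,8) x cols[0,4) = 8x4
Op 2 fold_right: fold axis v@2; visible region now rows[0,8) x cols[2,4) = 8x2
Op 3 fold_left: fold axis v@3; visible region now rows[0,8) x cols[2,3) = 8x1
Op 4 fold_down: fold axis h@4; visible region now rows[4,8) x cols[2,3) = 4x1
Op 5 fold_up: fold axis h@6; visible region now rows[4,6) x cols[2,3) = 2x1
Op 6 cut(1, 0): punch at orig (5,2); cuts so far [(5, 2)]; region rows[4,6) x cols[2,3) = 2x1
Unfold 1 (reflect across h@6): 2 holes -> [(5, 2), (6, 2)]
Unfold 2 (reflect across h@4): 4 holes -> [(1, 2), (2, 2), (5, 2), (6, 2)]
Unfold 3 (reflect across v@3): 8 holes -> [(1, 2), (1, 3), (2, 2), (2, 3), (5, 2), (5, 3), (6, 2), (6, 3)]
Unfold 4 (reflect across v@2): 16 holes -> [(1, 0), (1, 1), (1, 2), (1, 3), (2, 0), (2, 1), (2, 2), (2, 3), (5, 0), (5, 1), (5, 2), (5, 3), (6, 0), (6, 1), (6, 2), (6, 3)]
Unfold 5 (reflect across v@4): 32 holes -> [(1, 0), (1, 1), (1, 2), (1, 3), (1, 4), (1, 5), (1, 6), (1, 7), (2, 0), (2, 1), (2, 2), (2, 3), (2, 4), (2, 5), (2, 6), (2, 7), (5, 0), (5, 1), (5, 2), (5, 3), (5, 4), (5, 5), (5, 6), (5, 7), (6, 0), (6, 1), (6, 2), (6, 3), (6, 4), (6, 5), (6, 6), (6, 7)]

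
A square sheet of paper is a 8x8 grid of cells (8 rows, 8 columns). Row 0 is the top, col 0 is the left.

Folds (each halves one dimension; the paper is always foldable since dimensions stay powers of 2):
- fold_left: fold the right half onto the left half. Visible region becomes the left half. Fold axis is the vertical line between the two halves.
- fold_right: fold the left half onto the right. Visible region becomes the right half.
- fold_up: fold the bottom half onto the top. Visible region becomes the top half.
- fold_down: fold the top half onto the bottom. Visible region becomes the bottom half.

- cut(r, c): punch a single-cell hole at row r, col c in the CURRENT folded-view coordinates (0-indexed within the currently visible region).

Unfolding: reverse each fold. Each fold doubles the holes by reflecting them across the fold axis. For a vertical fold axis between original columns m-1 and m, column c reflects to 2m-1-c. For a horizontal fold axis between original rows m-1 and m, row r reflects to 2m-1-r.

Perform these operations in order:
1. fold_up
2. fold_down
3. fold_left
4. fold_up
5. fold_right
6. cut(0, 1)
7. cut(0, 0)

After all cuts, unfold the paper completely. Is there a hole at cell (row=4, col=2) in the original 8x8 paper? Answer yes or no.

Answer: yes

Derivation:
Op 1 fold_up: fold axis h@4; visible region now rows[0,4) x cols[0,8) = 4x8
Op 2 fold_down: fold axis h@2; visible region now rows[2,4) x cols[0,8) = 2x8
Op 3 fold_left: fold axis v@4; visible region now rows[2,4) x cols[0,4) = 2x4
Op 4 fold_up: fold axis h@3; visible region now rows[2,3) x cols[0,4) = 1x4
Op 5 fold_right: fold axis v@2; visible region now rows[2,3) x cols[2,4) = 1x2
Op 6 cut(0, 1): punch at orig (2,3); cuts so far [(2, 3)]; region rows[2,3) x cols[2,4) = 1x2
Op 7 cut(0, 0): punch at orig (2,2); cuts so far [(2, 2), (2, 3)]; region rows[2,3) x cols[2,4) = 1x2
Unfold 1 (reflect across v@2): 4 holes -> [(2, 0), (2, 1), (2, 2), (2, 3)]
Unfold 2 (reflect across h@3): 8 holes -> [(2, 0), (2, 1), (2, 2), (2, 3), (3, 0), (3, 1), (3, 2), (3, 3)]
Unfold 3 (reflect across v@4): 16 holes -> [(2, 0), (2, 1), (2, 2), (2, 3), (2, 4), (2, 5), (2, 6), (2, 7), (3, 0), (3, 1), (3, 2), (3, 3), (3, 4), (3, 5), (3, 6), (3, 7)]
Unfold 4 (reflect across h@2): 32 holes -> [(0, 0), (0, 1), (0, 2), (0, 3), (0, 4), (0, 5), (0, 6), (0, 7), (1, 0), (1, 1), (1, 2), (1, 3), (1, 4), (1, 5), (1, 6), (1, 7), (2, 0), (2, 1), (2, 2), (2, 3), (2, 4), (2, 5), (2, 6), (2, 7), (3, 0), (3, 1), (3, 2), (3, 3), (3, 4), (3, 5), (3, 6), (3, 7)]
Unfold 5 (reflect across h@4): 64 holes -> [(0, 0), (0, 1), (0, 2), (0, 3), (0, 4), (0, 5), (0, 6), (0, 7), (1, 0), (1, 1), (1, 2), (1, 3), (1, 4), (1, 5), (1, 6), (1, 7), (2, 0), (2, 1), (2, 2), (2, 3), (2, 4), (2, 5), (2, 6), (2, 7), (3, 0), (3, 1), (3, 2), (3, 3), (3, 4), (3, 5), (3, 6), (3, 7), (4, 0), (4, 1), (4, 2), (4, 3), (4, 4), (4, 5), (4, 6), (4, 7), (5, 0), (5, 1), (5, 2), (5, 3), (5, 4), (5, 5), (5, 6), (5, 7), (6, 0), (6, 1), (6, 2), (6, 3), (6, 4), (6, 5), (6, 6), (6, 7), (7, 0), (7, 1), (7, 2), (7, 3), (7, 4), (7, 5), (7, 6), (7, 7)]
Holes: [(0, 0), (0, 1), (0, 2), (0, 3), (0, 4), (0, 5), (0, 6), (0, 7), (1, 0), (1, 1), (1, 2), (1, 3), (1, 4), (1, 5), (1, 6), (1, 7), (2, 0), (2, 1), (2, 2), (2, 3), (2, 4), (2, 5), (2, 6), (2, 7), (3, 0), (3, 1), (3, 2), (3, 3), (3, 4), (3, 5), (3, 6), (3, 7), (4, 0), (4, 1), (4, 2), (4, 3), (4, 4), (4, 5), (4, 6), (4, 7), (5, 0), (5, 1), (5, 2), (5, 3), (5, 4), (5, 5), (5, 6), (5, 7), (6, 0), (6, 1), (6, 2), (6, 3), (6, 4), (6, 5), (6, 6), (6, 7), (7, 0), (7, 1), (7, 2), (7, 3), (7, 4), (7, 5), (7, 6), (7, 7)]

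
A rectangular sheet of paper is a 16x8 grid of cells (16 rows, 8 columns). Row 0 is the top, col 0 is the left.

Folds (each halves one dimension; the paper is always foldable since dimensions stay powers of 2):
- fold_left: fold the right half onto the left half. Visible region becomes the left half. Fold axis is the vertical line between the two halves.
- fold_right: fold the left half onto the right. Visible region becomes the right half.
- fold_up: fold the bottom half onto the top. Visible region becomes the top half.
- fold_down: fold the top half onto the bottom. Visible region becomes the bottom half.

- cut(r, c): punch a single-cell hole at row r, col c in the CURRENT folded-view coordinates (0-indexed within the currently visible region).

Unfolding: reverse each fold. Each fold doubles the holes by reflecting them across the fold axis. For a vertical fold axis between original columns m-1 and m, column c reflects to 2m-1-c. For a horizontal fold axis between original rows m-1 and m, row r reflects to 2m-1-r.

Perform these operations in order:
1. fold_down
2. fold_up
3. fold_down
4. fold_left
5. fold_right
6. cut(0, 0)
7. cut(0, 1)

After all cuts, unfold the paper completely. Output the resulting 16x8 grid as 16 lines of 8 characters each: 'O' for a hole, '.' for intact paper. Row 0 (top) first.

Op 1 fold_down: fold axis h@8; visible region now rows[8,16) x cols[0,8) = 8x8
Op 2 fold_up: fold axis h@12; visible region now rows[8,12) x cols[0,8) = 4x8
Op 3 fold_down: fold axis h@10; visible region now rows[10,12) x cols[0,8) = 2x8
Op 4 fold_left: fold axis v@4; visible region now rows[10,12) x cols[0,4) = 2x4
Op 5 fold_right: fold axis v@2; visible region now rows[10,12) x cols[2,4) = 2x2
Op 6 cut(0, 0): punch at orig (10,2); cuts so far [(10, 2)]; region rows[10,12) x cols[2,4) = 2x2
Op 7 cut(0, 1): punch at orig (10,3); cuts so far [(10, 2), (10, 3)]; region rows[10,12) x cols[2,4) = 2x2
Unfold 1 (reflect across v@2): 4 holes -> [(10, 0), (10, 1), (10, 2), (10, 3)]
Unfold 2 (reflect across v@4): 8 holes -> [(10, 0), (10, 1), (10, 2), (10, 3), (10, 4), (10, 5), (10, 6), (10, 7)]
Unfold 3 (reflect across h@10): 16 holes -> [(9, 0), (9, 1), (9, 2), (9, 3), (9, 4), (9, 5), (9, 6), (9, 7), (10, 0), (10, 1), (10, 2), (10, 3), (10, 4), (10, 5), (10, 6), (10, 7)]
Unfold 4 (reflect across h@12): 32 holes -> [(9, 0), (9, 1), (9, 2), (9, 3), (9, 4), (9, 5), (9, 6), (9, 7), (10, 0), (10, 1), (10, 2), (10, 3), (10, 4), (10, 5), (10, 6), (10, 7), (13, 0), (13, 1), (13, 2), (13, 3), (13, 4), (13, 5), (13, 6), (13, 7), (14, 0), (14, 1), (14, 2), (14, 3), (14, 4), (14, 5), (14, 6), (14, 7)]
Unfold 5 (reflect across h@8): 64 holes -> [(1, 0), (1, 1), (1, 2), (1, 3), (1, 4), (1, 5), (1, 6), (1, 7), (2, 0), (2, 1), (2, 2), (2, 3), (2, 4), (2, 5), (2, 6), (2, 7), (5, 0), (5, 1), (5, 2), (5, 3), (5, 4), (5, 5), (5, 6), (5, 7), (6, 0), (6, 1), (6, 2), (6, 3), (6, 4), (6, 5), (6, 6), (6, 7), (9, 0), (9, 1), (9, 2), (9, 3), (9, 4), (9, 5), (9, 6), (9, 7), (10, 0), (10, 1), (10, 2), (10, 3), (10, 4), (10, 5), (10, 6), (10, 7), (13, 0), (13, 1), (13, 2), (13, 3), (13, 4), (13, 5), (13, 6), (13, 7), (14, 0), (14, 1), (14, 2), (14, 3), (14, 4), (14, 5), (14, 6), (14, 7)]

Answer: ........
OOOOOOOO
OOOOOOOO
........
........
OOOOOOOO
OOOOOOOO
........
........
OOOOOOOO
OOOOOOOO
........
........
OOOOOOOO
OOOOOOOO
........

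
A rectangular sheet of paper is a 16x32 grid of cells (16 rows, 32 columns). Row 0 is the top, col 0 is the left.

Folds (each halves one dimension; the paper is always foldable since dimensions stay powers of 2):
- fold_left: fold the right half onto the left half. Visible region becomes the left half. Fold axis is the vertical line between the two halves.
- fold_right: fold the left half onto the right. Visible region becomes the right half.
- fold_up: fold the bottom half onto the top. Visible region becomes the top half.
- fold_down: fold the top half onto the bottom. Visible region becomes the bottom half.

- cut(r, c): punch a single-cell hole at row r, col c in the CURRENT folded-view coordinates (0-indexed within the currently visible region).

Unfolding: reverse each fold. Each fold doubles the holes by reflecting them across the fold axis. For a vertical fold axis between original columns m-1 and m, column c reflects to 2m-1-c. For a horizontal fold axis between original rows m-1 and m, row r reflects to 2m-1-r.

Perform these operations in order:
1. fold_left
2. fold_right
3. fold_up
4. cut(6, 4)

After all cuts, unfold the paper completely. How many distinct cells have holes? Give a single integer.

Op 1 fold_left: fold axis v@16; visible region now rows[0,16) x cols[0,16) = 16x16
Op 2 fold_right: fold axis v@8; visible region now rows[0,16) x cols[8,16) = 16x8
Op 3 fold_up: fold axis h@8; visible region now rows[0,8) x cols[8,16) = 8x8
Op 4 cut(6, 4): punch at orig (6,12); cuts so far [(6, 12)]; region rows[0,8) x cols[8,16) = 8x8
Unfold 1 (reflect across h@8): 2 holes -> [(6, 12), (9, 12)]
Unfold 2 (reflect across v@8): 4 holes -> [(6, 3), (6, 12), (9, 3), (9, 12)]
Unfold 3 (reflect across v@16): 8 holes -> [(6, 3), (6, 12), (6, 19), (6, 28), (9, 3), (9, 12), (9, 19), (9, 28)]

Answer: 8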